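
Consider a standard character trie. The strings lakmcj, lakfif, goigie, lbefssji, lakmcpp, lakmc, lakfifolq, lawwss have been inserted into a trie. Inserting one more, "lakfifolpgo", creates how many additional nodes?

"lakfifol" is already a path in the trie; the remaining "pgo" must be added.
Each of the 3 remaining characters creates one node.

3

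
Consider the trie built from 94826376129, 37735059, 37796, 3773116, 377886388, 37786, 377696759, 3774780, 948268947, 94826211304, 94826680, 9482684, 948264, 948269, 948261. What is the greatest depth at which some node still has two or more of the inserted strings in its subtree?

6

Look for the deepest trie node that still has at least two words in its subtree.
"9482684" and "948268947" agree on "948268" (6 characters) before diverging; nothing deeper is shared.
Longest shared-prefix length: 6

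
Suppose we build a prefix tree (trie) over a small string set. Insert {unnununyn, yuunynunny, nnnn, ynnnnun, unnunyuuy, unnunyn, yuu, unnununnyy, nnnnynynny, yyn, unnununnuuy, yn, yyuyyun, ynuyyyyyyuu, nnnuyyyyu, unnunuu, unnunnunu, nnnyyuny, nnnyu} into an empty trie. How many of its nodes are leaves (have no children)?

16

Leaves are exactly the stored words that no other stored word extends.
Those words: "nnnnynynny", "nnnuyyyyu", "nnnyu", "nnnyyuny", "unnunnunu", "unnununnuuy", "unnununnyy", "unnununyn", "unnunuu", "unnunyn", "unnunyuuy", "ynnnnun", "ynuyyyyyyuu", "yuunynunny", "yyn", "yyuyyun"
Leaf count: 16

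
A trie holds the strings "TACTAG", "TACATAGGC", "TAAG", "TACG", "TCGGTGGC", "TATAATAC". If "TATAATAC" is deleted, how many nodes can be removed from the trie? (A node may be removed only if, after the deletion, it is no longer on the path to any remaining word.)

6

After clearing the end-marker at "TATAATAC", prune upward until reaching a node still needed by another word.
The suffix "TAATAC" (6 nodes) is used only by "TATAATAC"; the node for "TA" still has the child "C", so pruning stops there.
Nodes removed: 6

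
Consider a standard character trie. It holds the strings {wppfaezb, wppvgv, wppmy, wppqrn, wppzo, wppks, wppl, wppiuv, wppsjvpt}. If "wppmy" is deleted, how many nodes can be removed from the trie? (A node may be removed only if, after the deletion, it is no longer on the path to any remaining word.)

2

After clearing the end-marker at "wppmy", prune upward until reaching a node still needed by another word.
The suffix "my" (2 nodes) is used only by "wppmy"; the node for "wpp" still has the child "f", so pruning stops there.
Nodes removed: 2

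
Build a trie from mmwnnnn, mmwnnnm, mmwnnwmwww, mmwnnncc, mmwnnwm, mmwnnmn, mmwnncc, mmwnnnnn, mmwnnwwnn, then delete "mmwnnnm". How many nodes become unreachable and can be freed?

Walk "mmwnnnm" from the leaf back toward the root, removing each node that no remaining word uses.
The suffix "m" (1 node) is used only by "mmwnnnm"; the node for "mmwnnn" still has the child "n", so pruning stops there.
Nodes removed: 1

1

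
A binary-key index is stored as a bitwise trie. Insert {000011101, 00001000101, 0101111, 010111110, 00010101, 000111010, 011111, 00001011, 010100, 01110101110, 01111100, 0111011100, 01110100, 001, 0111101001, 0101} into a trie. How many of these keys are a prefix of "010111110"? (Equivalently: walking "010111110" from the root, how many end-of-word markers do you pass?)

Check each prefix of "010111110" against the stored set — each match is an end-marker on the path.
Prefixes of the query that are stored words: "0101", "0101111", "010111110"
Count: 3

3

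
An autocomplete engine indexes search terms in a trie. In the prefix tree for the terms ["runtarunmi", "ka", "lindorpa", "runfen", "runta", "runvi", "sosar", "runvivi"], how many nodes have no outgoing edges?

A leaf is a node with no children — equivalently, the end of a word that is not a proper prefix of any other stored word.
Those words: "ka", "lindorpa", "runfen", "runtarunmi", "runvivi", "sosar"
Leaf count: 6

6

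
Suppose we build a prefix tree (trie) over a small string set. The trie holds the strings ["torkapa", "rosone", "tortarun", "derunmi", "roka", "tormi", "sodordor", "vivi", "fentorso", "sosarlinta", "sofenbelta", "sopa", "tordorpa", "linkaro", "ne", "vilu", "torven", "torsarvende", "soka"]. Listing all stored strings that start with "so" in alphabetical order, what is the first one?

sodordor

Filter for "so…" and sort: "sodordor", "sofenbelta", "soka", "sopa", "sosarlinta"
The 1st is sodordor.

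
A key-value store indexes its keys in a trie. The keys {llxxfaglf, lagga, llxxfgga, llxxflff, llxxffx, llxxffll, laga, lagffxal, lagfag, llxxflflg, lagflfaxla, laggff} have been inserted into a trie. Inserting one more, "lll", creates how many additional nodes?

1

"ll" is already a path in the trie; the remaining "l" must be added.
So 3 − 2 = 1 new nodes.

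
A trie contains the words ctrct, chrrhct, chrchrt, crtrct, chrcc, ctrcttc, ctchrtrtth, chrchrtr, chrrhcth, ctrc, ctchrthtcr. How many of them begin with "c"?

Filter for entries beginning with "c":
Matches: "chrcc", "chrchrt", "chrchrtr", "chrrhct", "chrrhcth", "crtrct", "ctchrthtcr", "ctchrtrtth", "ctrc", "ctrct", "ctrcttc"
Count: 11

11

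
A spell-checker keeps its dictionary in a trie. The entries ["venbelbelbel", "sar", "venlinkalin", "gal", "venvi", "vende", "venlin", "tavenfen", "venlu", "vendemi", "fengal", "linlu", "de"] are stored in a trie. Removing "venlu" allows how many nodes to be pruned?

Walk "venlu" from the leaf back toward the root, removing each node that no remaining word uses.
The suffix "u" (1 node) is used only by "venlu"; the node for "venl" still has the child "i", so pruning stops there.
Nodes removed: 1

1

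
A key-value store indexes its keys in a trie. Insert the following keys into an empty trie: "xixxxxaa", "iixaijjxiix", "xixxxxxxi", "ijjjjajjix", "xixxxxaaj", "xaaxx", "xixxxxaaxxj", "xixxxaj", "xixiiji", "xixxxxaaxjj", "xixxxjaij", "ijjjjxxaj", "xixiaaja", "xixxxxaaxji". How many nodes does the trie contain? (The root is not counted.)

Trace insertions, counting only characters that open a new branch:
  "xixxxxaa" → 8 new (x, i, x, x, x, x, a, a)
  "iixaijjxiix" → 11 new (i, i, x, a, i, j, j, x, i, i, x)
  "xixxxxxxi" → prefix "xixxxx" already present; 3 new (x, x, i)
  "ijjjjajjix" → prefix "i" already present; 9 new (j, j, j, j, a, j, j, i, x)
  "xixxxxaaj" → prefix "xixxxxaa" already present; 1 new (j)
  "xaaxx" → prefix "x" already present; 4 new (a, a, x, x)
  "xixxxxaaxxj" → prefix "xixxxxaa" already present; 3 new (x, x, j)
  "xixxxaj" → prefix "xixxx" already present; 2 new (a, j)
  "xixiiji" → prefix "xix" already present; 4 new (i, i, j, i)
  "xixxxxaaxjj" → prefix "xixxxxaax" already present; 2 new (j, j)
  "xixxxjaij" → prefix "xixxx" already present; 4 new (j, a, i, j)
  "ijjjjxxaj" → prefix "ijjjj" already present; 4 new (x, x, a, j)
  "xixiaaja" → prefix "xixi" already present; 4 new (a, a, j, a)
  "xixxxxaaxji" → prefix "xixxxxaaxj" already present; 1 new (i)
Total nodes = 8 + 11 + 3 + 9 + 1 + 4 + 3 + 2 + 4 + 2 + 4 + 4 + 4 + 1 = 60

60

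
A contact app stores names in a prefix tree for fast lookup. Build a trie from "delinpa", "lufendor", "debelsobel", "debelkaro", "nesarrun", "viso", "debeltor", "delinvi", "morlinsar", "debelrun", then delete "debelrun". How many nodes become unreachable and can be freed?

A node on "debelrun"'s path can go only if nothing else ends at it or branches off below it.
The suffix "run" (3 nodes) is used only by "debelrun"; the node for "debel" still has the child "s", so pruning stops there.
Nodes removed: 3

3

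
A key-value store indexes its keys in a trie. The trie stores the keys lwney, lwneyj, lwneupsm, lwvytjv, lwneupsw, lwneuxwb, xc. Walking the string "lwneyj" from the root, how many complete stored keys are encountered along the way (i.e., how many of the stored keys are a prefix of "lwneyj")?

Check each prefix of "lwneyj" against the stored set — each match is an end-marker on the path.
Prefixes of the query that are stored words: "lwney", "lwneyj"
Count: 2

2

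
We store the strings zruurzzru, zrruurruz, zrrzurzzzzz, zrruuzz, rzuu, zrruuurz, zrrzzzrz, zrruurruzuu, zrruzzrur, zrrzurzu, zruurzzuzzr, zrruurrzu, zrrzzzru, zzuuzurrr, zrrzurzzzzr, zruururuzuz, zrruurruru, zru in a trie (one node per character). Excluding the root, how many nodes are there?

Count nodes per top-level branch (shared prefixes stored once):
  'r'-branch (rzuu): 4 nodes
  'z'-branch (zrruurruru, zrruurruz, zrruurruzuu, zrruurrzu, zrruuurz, zrruuzz, zrruzzrur, zrrzurzu, zrrzurzzzzr, zrrzurzzzzz, zrrzzzru, zrrzzzrz, zru, zruururuzuz, zruurzzru, zruurzzuzzr, zzuuzurrr): 65 nodes
Sum: 69

69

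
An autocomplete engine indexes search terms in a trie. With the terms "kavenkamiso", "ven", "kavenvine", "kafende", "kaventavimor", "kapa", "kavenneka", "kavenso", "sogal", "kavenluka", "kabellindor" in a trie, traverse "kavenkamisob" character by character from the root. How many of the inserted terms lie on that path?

Walk "kavenkamisob" from the root; an end-of-word marker is hit whenever a stored word is a prefix of "kavenkamisob".
Prefixes of the query that are stored words: "kavenkamiso"
Count: 1

1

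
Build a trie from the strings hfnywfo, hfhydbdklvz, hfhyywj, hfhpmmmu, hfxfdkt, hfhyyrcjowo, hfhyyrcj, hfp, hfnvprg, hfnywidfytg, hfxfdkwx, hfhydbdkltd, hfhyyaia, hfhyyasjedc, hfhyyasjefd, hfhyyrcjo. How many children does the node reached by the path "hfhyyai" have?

Walk "hfhyyai" from the root, arriving at one node.
Distinct next characters after "hfhyyai": a.
That node has 1 child edge.

1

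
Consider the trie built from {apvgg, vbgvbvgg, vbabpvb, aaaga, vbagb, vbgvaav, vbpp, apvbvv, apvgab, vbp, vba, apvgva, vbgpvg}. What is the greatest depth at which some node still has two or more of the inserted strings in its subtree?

4

Look for the deepest trie node that still has at least two words in its subtree.
e.g. "apvgab" and "apvgg" share the prefix "apvg" of length 4; no pair shares a longer one.
Longest shared-prefix length: 4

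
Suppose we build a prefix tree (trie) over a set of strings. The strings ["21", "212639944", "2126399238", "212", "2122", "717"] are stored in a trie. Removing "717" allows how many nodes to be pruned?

After clearing the end-marker at "717", prune upward until reaching a node still needed by another word.
No other word shares any prefix with "717", so all 3 of its nodes go.
Nodes removed: 3

3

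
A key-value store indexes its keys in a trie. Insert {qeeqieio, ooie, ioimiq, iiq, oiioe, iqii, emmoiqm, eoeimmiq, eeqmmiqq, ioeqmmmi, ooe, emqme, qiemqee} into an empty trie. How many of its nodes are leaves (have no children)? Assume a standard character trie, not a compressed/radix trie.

13

A leaf is a node with no children — equivalently, the end of a word that is not a proper prefix of any other stored word.
Those words: "eeqmmiqq", "emmoiqm", "emqme", "eoeimmiq", "iiq", "ioeqmmmi", "ioimiq", "iqii", "oiioe", "ooe", "ooie", "qeeqieio", "qiemqee"
Leaf count: 13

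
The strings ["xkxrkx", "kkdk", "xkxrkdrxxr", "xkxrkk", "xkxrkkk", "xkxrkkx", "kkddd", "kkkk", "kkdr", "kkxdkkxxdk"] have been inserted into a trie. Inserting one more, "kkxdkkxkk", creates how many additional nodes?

2

Walking "kkxdkkxkk" from the root, the first 7 characters ("kkxdkkx") follow existing edges; "k" is the first miss.
Each of the 2 remaining characters creates one node.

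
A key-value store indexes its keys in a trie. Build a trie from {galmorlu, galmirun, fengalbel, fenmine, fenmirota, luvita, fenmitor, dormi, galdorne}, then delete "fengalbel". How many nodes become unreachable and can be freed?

6

A node on "fengalbel"'s path can go only if nothing else ends at it or branches off below it.
The suffix "galbel" (6 nodes) is used only by "fengalbel"; the node for "fen" still has the child "m", so pruning stops there.
Nodes removed: 6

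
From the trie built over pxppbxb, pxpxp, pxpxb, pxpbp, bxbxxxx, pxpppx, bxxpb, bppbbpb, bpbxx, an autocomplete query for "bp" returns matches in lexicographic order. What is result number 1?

bpbxx

DFS of the "bp" subtree visits, in order: "bpbxx", "bppbbpb"
Position 1: bpbxx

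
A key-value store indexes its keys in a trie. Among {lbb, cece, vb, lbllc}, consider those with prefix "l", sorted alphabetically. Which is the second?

Words with prefix "l", in lexicographic order: "lbb", "lbllc"
The 2nd is lbllc.

lbllc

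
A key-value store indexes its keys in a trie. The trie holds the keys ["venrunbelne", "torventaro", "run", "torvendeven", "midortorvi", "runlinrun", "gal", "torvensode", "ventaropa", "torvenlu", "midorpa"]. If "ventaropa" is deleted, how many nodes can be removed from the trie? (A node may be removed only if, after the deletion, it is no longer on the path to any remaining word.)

6

Walk "ventaropa" from the leaf back toward the root, removing each node that no remaining word uses.
The suffix "taropa" (6 nodes) is used only by "ventaropa"; the node for "ven" still has the child "r", so pruning stops there.
Nodes removed: 6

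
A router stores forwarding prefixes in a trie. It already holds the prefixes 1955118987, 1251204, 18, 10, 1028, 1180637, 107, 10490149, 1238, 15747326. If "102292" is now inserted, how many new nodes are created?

Walking "102292" from the root, the first 3 characters ("102") follow existing edges; "2" is the first miss.
Each of the 3 remaining characters creates one node.

3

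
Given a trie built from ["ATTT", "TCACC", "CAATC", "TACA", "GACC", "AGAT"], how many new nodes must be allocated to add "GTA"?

2

"G" is already a path in the trie; the remaining "TA" must be added.
So 3 − 1 = 2 new nodes.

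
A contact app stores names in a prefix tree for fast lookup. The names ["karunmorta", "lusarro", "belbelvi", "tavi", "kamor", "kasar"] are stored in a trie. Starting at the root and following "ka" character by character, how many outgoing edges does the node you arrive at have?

3

Walk "ka" from the root, arriving at one node.
Characters that immediately follow "ka" among the stored strings: {m, r, s}.
That node has 3 child edges.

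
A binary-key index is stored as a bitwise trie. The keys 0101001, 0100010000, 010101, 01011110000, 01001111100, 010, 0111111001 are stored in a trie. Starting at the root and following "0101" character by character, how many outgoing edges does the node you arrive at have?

2

Follow the path "0101" to its node, then look at its outgoing edges.
Distinct next characters after "0101": 0, 1.
That node has 2 child edges.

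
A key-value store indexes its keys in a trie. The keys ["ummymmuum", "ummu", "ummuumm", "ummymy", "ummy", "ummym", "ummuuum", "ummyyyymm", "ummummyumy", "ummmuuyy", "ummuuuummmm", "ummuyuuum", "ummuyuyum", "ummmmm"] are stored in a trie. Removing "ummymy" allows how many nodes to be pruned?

Walk "ummymy" from the leaf back toward the root, removing each node that no remaining word uses.
The suffix "y" (1 node) is used only by "ummymy"; the node for "ummym" still has the child "m", so pruning stops there.
Nodes removed: 1

1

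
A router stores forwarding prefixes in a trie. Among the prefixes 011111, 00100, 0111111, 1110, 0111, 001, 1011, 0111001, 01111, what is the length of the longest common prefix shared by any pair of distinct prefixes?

6

Equivalently: take the maximum, over all pairs, of their longest common prefix length.
e.g. "011111" and "0111111" share the prefix "011111" of length 6; no pair shares a longer one.
Longest shared-prefix length: 6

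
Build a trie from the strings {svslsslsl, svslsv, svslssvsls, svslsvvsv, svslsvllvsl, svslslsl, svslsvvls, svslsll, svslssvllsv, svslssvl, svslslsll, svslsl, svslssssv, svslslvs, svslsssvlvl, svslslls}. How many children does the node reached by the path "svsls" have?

3

Follow the path "svsls" to its node, then look at its outgoing edges.
Characters that immediately follow "svsls" among the stored strings: {l, s, v}.
That node has 3 child edges.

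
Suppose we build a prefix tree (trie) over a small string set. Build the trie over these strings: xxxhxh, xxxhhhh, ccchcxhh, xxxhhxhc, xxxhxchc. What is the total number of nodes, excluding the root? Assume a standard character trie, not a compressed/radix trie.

Trace insertions, counting only characters that open a new branch:
  "xxxhxh" → 6 new (x, x, x, h, x, h)
  "xxxhhhh" → prefix "xxxh" already present; 3 new (h, h, h)
  "ccchcxhh" → 8 new (c, c, c, h, c, x, h, h)
  "xxxhhxhc" → prefix "xxxhh" already present; 3 new (x, h, c)
  "xxxhxchc" → prefix "xxxhx" already present; 3 new (c, h, c)
Total nodes = 6 + 3 + 8 + 3 + 3 = 23

23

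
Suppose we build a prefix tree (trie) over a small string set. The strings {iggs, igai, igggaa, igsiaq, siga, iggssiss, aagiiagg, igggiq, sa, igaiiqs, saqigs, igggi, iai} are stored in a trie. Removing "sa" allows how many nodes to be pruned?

0

After clearing the end-marker at "sa", prune upward until reaching a node still needed by another word.
Every node on "sa" is still needed (e.g. by "saqigs"), so nothing is freed.
Nodes removed: 0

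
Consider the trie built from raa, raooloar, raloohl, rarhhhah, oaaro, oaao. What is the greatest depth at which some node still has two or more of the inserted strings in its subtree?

Equivalently: take the maximum, over all pairs, of their longest common prefix length.
"oaao" and "oaaro" agree on "oaa" (3 characters) before diverging; nothing deeper is shared.
Longest shared-prefix length: 3

3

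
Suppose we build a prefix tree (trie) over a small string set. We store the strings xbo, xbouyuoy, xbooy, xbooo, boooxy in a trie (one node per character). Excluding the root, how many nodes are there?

Count nodes per top-level branch (shared prefixes stored once):
  'b'-branch (boooxy): 6 nodes
  'x'-branch (xbo, xbooo, xbooy, xbouyuoy): 11 nodes
Sum: 17

17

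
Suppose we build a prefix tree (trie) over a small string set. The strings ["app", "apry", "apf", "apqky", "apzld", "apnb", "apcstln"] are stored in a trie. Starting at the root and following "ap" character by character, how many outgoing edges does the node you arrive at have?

Follow the path "ap" to its node, then look at its outgoing edges.
Distinct next characters after "ap": c, f, n, p, q, r, z.
That node has 7 child edges.

7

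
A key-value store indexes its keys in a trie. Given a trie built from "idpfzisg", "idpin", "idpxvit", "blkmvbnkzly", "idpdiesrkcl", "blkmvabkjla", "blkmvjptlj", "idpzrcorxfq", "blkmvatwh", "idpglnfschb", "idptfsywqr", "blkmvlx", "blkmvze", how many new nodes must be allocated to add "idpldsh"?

4

"idp" is already a path in the trie; the remaining "ldsh" must be added.
So 7 − 3 = 4 new nodes.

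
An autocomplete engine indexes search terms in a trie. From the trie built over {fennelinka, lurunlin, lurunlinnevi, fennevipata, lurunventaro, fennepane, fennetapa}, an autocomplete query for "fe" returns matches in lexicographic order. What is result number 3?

fennetapa

Filter for "fe…" and sort: "fennelinka", "fennepane", "fennetapa", "fennevipata"
The 3rd is fennetapa.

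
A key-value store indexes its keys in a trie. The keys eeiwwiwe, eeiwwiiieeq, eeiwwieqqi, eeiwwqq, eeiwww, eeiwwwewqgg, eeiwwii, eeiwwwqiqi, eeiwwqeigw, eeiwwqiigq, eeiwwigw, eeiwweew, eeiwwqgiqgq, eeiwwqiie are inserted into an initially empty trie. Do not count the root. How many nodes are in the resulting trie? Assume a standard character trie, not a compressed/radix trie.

48

Trace insertions, counting only characters that open a new branch:
  "eeiwwiwe" → 8 new (e, e, i, w, w, i, w, e)
  "eeiwwiiieeq" → prefix "eeiwwi" already present; 5 new (i, i, e, e, q)
  "eeiwwieqqi" → prefix "eeiwwi" already present; 4 new (e, q, q, i)
  "eeiwwqq" → prefix "eeiww" already present; 2 new (q, q)
  "eeiwww" → prefix "eeiww" already present; 1 new (w)
  "eeiwwwewqgg" → prefix "eeiwww" already present; 5 new (e, w, q, g, g)
  "eeiwwii" → prefix "eeiwwii" already present; 0 new (none)
  "eeiwwwqiqi" → prefix "eeiwww" already present; 4 new (q, i, q, i)
  "eeiwwqeigw" → prefix "eeiwwq" already present; 4 new (e, i, g, w)
  "eeiwwqiigq" → prefix "eeiwwq" already present; 4 new (i, i, g, q)
  "eeiwwigw" → prefix "eeiwwi" already present; 2 new (g, w)
  "eeiwweew" → prefix "eeiww" already present; 3 new (e, e, w)
  "eeiwwqgiqgq" → prefix "eeiwwq" already present; 5 new (g, i, q, g, q)
  "eeiwwqiie" → prefix "eeiwwqii" already present; 1 new (e)
Total nodes = 8 + 5 + 4 + 2 + 1 + 5 + 0 + 4 + 4 + 4 + 2 + 3 + 5 + 1 = 48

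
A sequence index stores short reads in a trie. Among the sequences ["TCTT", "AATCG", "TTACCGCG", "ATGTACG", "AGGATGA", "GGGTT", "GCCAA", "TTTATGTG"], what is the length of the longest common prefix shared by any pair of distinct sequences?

2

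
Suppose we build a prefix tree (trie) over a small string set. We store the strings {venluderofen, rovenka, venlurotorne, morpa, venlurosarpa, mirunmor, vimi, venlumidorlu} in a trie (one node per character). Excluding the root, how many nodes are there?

Insert word by word; a character creates a node only if that edge doesn't already exist:
  "venluderofen" → 12 new (v, e, n, l, u, d, e, r, o, f, e, n)
  "rovenka" → 7 new (r, o, v, e, n, k, a)
  "venlurotorne" → prefix "venlu" already present; 7 new (r, o, t, o, r, n, e)
  "morpa" → 5 new (m, o, r, p, a)
  "venlurosarpa" → prefix "venluro" already present; 5 new (s, a, r, p, a)
  "mirunmor" → prefix "m" already present; 7 new (i, r, u, n, m, o, r)
  "vimi" → prefix "v" already present; 3 new (i, m, i)
  "venlumidorlu" → prefix "venlu" already present; 7 new (m, i, d, o, r, l, u)
Total nodes = 12 + 7 + 7 + 5 + 5 + 7 + 3 + 7 = 53

53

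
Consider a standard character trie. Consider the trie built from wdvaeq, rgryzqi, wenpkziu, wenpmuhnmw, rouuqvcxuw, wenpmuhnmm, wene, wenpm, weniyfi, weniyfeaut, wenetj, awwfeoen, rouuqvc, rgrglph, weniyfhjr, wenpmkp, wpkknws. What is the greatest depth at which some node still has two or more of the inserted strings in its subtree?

Equivalently: take the maximum, over all pairs, of their longest common prefix length.
"wenpmuhnmm" and "wenpmuhnmw" agree on "wenpmuhnm" (9 characters) before diverging; nothing deeper is shared.
Longest shared-prefix length: 9

9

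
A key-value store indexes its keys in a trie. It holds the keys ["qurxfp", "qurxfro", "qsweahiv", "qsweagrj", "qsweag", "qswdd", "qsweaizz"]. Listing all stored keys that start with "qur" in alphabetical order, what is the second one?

Words with prefix "qur", in lexicographic order: "qurxfp", "qurxfro"
Position 2: qurxfro

qurxfro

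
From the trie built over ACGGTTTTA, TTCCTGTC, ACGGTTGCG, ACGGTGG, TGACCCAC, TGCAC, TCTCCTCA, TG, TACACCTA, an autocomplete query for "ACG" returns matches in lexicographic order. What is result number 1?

DFS of the "ACG" subtree visits, in order: "ACGGTGG", "ACGGTTGCG", "ACGGTTTTA"
The 1st is ACGGTGG.

ACGGTGG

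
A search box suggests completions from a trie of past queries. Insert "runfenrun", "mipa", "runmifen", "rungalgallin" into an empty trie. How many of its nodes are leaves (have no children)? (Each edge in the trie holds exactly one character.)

4

A leaf is a node with no children — equivalently, the end of a word that is not a proper prefix of any other stored word.
Those words: "mipa", "runfenrun", "rungalgallin", "runmifen"
Leaf count: 4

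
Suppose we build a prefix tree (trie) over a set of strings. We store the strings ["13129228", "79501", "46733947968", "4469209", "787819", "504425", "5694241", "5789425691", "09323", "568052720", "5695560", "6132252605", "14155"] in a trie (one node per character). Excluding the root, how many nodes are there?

For each word, the new-node count is its length minus the longest prefix already in the trie:
  "13129228" → 8 new (1, 3, 1, 2, 9, 2, 2, 8)
  "79501" → 5 new (7, 9, 5, 0, 1)
  "46733947968" → 11 new (4, 6, 7, 3, 3, 9, 4, 7, 9, 6, 8)
  "4469209" → prefix "4" already present; 6 new (4, 6, 9, 2, 0, 9)
  "787819" → prefix "7" already present; 5 new (8, 7, 8, 1, 9)
  "504425" → 6 new (5, 0, 4, 4, 2, 5)
  "5694241" → prefix "5" already present; 6 new (6, 9, 4, 2, 4, 1)
  "5789425691" → prefix "5" already present; 9 new (7, 8, 9, 4, 2, 5, 6, 9, 1)
  "09323" → 5 new (0, 9, 3, 2, 3)
  "568052720" → prefix "56" already present; 7 new (8, 0, 5, 2, 7, 2, 0)
  "5695560" → prefix "569" already present; 4 new (5, 5, 6, 0)
  "6132252605" → 10 new (6, 1, 3, 2, 2, 5, 2, 6, 0, 5)
  "14155" → prefix "1" already present; 4 new (4, 1, 5, 5)
Total nodes = 8 + 5 + 11 + 6 + 5 + 6 + 6 + 9 + 5 + 7 + 4 + 10 + 4 = 86

86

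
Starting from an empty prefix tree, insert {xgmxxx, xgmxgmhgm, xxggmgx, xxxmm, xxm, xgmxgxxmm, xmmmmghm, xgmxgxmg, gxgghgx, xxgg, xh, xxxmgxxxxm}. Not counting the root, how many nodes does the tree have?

48

Trace insertions, counting only characters that open a new branch:
  "xgmxxx" → 6 new (x, g, m, x, x, x)
  "xgmxgmhgm" → prefix "xgmx" already present; 5 new (g, m, h, g, m)
  "xxggmgx" → prefix "x" already present; 6 new (x, g, g, m, g, x)
  "xxxmm" → prefix "xx" already present; 3 new (x, m, m)
  "xxm" → prefix "xx" already present; 1 new (m)
  "xgmxgxxmm" → prefix "xgmxg" already present; 4 new (x, x, m, m)
  "xmmmmghm" → prefix "x" already present; 7 new (m, m, m, m, g, h, m)
  "xgmxgxmg" → prefix "xgmxgx" already present; 2 new (m, g)
  "gxgghgx" → 7 new (g, x, g, g, h, g, x)
  "xxgg" → prefix "xxgg" already present; 0 new (none)
  "xh" → prefix "x" already present; 1 new (h)
  "xxxmgxxxxm" → prefix "xxxm" already present; 6 new (g, x, x, x, x, m)
Total nodes = 6 + 5 + 6 + 3 + 1 + 4 + 7 + 2 + 7 + 0 + 1 + 6 = 48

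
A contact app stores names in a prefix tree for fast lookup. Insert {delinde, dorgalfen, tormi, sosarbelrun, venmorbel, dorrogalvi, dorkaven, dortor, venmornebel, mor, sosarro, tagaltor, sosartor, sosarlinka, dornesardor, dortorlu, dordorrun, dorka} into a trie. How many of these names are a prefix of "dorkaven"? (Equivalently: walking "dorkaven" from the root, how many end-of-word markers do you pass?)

Check each prefix of "dorkaven" against the stored set — each match is an end-marker on the path.
Prefixes of the query that are stored words: "dorka", "dorkaven"
Count: 2

2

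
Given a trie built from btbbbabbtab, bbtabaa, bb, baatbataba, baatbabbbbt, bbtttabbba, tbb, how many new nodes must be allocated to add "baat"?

"baat" is already a full path in the trie; only an end-marker is added.
No new nodes are needed: 0.

0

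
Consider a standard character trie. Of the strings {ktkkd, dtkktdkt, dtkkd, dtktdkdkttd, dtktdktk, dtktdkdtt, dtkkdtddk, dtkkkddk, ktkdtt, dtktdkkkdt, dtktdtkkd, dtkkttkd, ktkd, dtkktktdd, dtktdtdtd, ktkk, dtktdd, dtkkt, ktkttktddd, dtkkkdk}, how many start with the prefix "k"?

Filter for entries beginning with "k":
Words under "k": ktkd, ktkdtt, ktkk, ktkkd, ktkttktddd
Count: 5

5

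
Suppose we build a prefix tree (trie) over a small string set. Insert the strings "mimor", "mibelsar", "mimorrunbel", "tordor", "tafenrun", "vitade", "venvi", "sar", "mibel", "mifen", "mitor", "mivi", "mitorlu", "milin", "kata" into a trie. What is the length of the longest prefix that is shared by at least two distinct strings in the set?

Equivalently: take the maximum, over all pairs, of their longest common prefix length.
"mibel" and "mibelsar" agree on "mibel" (5 characters) before diverging; nothing deeper is shared.
Longest shared-prefix length: 5

5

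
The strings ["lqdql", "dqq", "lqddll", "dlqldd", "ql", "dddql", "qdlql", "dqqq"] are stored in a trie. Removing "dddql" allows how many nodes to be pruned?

4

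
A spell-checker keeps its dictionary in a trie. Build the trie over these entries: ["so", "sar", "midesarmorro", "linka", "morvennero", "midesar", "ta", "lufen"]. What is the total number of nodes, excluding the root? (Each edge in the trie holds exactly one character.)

36

Trie structure (* marks end of a word):
(root)
├─ l
│  ├─ i
│  │  └─ n
│  │     └─ k
│  │        └─ a *
│  └─ u
│     └─ f
│        └─ e
│           └─ n *
├─ m
│  ├─ i
│  │  └─ d
│  │     └─ e
│  │        └─ s
│  │           └─ a
│  │              └─ r *
│  │                 └─ m
│  │                    └─ o
│  │                       └─ r
│  │                          └─ r
│  │                             └─ o *
│  └─ o
│     └─ r
│        └─ v
│           └─ e
│              └─ n
│                 └─ n
│                    └─ e
│                       └─ r
│                          └─ o *
├─ s
│  ├─ a
│  │  └─ r *
│  └─ o *
└─ t
   └─ a *
Counting every labelled node above: 36.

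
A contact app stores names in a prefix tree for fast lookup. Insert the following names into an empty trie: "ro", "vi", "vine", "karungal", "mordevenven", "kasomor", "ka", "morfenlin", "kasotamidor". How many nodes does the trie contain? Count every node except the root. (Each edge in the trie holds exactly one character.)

Trace insertions, counting only characters that open a new branch:
  "ro" → 2 new (r, o)
  "vi" → 2 new (v, i)
  "vine" → prefix "vi" already present; 2 new (n, e)
  "karungal" → 8 new (k, a, r, u, n, g, a, l)
  "mordevenven" → 11 new (m, o, r, d, e, v, e, n, v, e, n)
  "kasomor" → prefix "ka" already present; 5 new (s, o, m, o, r)
  "ka" → prefix "ka" already present; 0 new (none)
  "morfenlin" → prefix "mor" already present; 6 new (f, e, n, l, i, n)
  "kasotamidor" → prefix "kaso" already present; 7 new (t, a, m, i, d, o, r)
Total nodes = 2 + 2 + 2 + 8 + 11 + 5 + 0 + 6 + 7 = 43

43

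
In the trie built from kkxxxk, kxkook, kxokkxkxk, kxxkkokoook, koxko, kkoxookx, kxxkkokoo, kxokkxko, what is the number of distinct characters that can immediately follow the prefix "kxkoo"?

1

Follow the path "kxkoo" to its node, then look at its outgoing edges.
Characters that immediately follow "kxkoo" among the stored strings: {k}.
That node has 1 child edge.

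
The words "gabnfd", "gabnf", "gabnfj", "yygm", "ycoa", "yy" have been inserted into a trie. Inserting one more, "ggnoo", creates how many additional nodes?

Walking "ggnoo" from the root, the first 1 characters ("g") follow existing edges; "g" is the first miss.
So 5 − 1 = 4 new nodes.

4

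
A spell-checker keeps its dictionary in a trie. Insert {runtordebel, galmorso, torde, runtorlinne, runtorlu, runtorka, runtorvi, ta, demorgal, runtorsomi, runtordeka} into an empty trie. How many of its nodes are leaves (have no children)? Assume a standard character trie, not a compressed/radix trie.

11

A leaf is a node with no children — equivalently, the end of a word that is not a proper prefix of any other stored word.
Those words: "demorgal", "galmorso", "runtordebel", "runtordeka", "runtorka", "runtorlinne", "runtorlu", "runtorsomi", "runtorvi", "ta", "torde"
Leaf count: 11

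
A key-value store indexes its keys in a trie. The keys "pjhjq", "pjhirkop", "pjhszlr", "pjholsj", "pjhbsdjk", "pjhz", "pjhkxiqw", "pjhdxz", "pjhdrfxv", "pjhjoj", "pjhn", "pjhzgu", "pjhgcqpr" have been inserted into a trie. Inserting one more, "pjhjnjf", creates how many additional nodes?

3

Walking "pjhjnjf" from the root, the first 4 characters ("pjhj") follow existing edges; "n" is the first miss.
New nodes needed: |"pjhjnjf"| − 4 = 7 − 4 = 3.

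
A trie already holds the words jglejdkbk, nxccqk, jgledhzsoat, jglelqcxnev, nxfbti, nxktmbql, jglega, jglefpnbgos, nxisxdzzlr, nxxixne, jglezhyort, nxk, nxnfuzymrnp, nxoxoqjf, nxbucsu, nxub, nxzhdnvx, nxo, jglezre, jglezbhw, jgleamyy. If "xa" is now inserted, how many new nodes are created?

No existing word starts with "x", so every character of "xa" needs a new node.
2 − 0 = 2 new nodes.

2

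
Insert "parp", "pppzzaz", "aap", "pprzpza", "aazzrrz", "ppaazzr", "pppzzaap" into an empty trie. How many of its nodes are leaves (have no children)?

7

Leaves are exactly the stored words that no other stored word extends.
Those words: "aap", "aazzrrz", "parp", "ppaazzr", "pppzzaap", "pppzzaz", "pprzpza"
Leaf count: 7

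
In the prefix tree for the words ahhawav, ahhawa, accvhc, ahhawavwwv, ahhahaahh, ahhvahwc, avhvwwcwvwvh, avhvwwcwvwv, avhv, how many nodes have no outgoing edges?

Leaves are exactly the stored words that no other stored word extends.
Those words: "accvhc", "ahhahaahh", "ahhawavwwv", "ahhvahwc", "avhvwwcwvwvh"
Leaf count: 5

5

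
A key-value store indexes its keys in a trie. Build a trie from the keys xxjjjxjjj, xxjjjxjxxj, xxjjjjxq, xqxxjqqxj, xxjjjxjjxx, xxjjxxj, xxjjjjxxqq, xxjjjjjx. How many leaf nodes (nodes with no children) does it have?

8

A leaf is a node with no children — equivalently, the end of a word that is not a proper prefix of any other stored word.
Those words: "xqxxjqqxj", "xxjjjjjx", "xxjjjjxq", "xxjjjjxxqq", "xxjjjxjjj", "xxjjjxjjxx", "xxjjjxjxxj", "xxjjxxj"
Leaf count: 8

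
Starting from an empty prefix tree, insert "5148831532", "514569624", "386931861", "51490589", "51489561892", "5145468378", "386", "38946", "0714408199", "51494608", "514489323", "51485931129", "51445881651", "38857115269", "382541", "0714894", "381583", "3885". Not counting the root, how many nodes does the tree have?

Count nodes per top-level branch (shared prefixes stored once):
  '0'-branch (0714408199, 0714894): 13 nodes
  '3'-branch (381583, 382541, 386, 386931861, 3885, 38857115269, 38946): 29 nodes
  '5'-branch (51445881651, 514489323, 5145468378, 514569624, 51485931129, 5148831532, 51489561892, 51490589, 51494608): 58 nodes
Sum: 100

100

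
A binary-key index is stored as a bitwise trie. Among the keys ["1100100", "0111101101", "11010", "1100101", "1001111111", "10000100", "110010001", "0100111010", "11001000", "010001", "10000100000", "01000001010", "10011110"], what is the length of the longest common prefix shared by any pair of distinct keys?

8

The deepest shared node is where two words last agree before diverging.
"10000100" and "10000100000" agree on "10000100" (8 characters) before diverging; nothing deeper is shared.
Longest shared-prefix length: 8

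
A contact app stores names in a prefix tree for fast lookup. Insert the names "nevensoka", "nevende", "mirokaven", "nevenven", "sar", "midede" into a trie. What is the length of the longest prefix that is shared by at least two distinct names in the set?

5

Look for the deepest trie node that still has at least two words in its subtree.
e.g. "nevende" and "nevensoka" share the prefix "neven" of length 5; no pair shares a longer one.
Longest shared-prefix length: 5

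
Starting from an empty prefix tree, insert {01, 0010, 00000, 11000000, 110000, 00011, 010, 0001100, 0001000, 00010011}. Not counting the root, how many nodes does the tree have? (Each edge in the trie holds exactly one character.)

26

For each word, the new-node count is its length minus the longest prefix already in the trie:
  "01" → 2 new (0, 1)
  "0010" → prefix "0" already present; 3 new (0, 1, 0)
  "00000" → prefix "00" already present; 3 new (0, 0, 0)
  "11000000" → 8 new (1, 1, 0, 0, 0, 0, 0, 0)
  "110000" → prefix "110000" already present; 0 new (none)
  "00011" → prefix "000" already present; 2 new (1, 1)
  "010" → prefix "01" already present; 1 new (0)
  "0001100" → prefix "00011" already present; 2 new (0, 0)
  "0001000" → prefix "0001" already present; 3 new (0, 0, 0)
  "00010011" → prefix "000100" already present; 2 new (1, 1)
Total nodes = 2 + 3 + 3 + 8 + 0 + 2 + 1 + 2 + 3 + 2 = 26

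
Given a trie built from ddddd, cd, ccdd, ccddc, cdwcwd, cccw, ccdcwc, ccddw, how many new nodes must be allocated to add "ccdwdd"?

3

"ccd" is already a path in the trie; the remaining "wdd" must be added.
So 6 − 3 = 3 new nodes.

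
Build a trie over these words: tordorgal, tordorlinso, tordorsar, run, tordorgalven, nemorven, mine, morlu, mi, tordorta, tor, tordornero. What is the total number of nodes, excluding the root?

45

For each word, the new-node count is its length minus the longest prefix already in the trie:
  "tordorgal" → 9 new (t, o, r, d, o, r, g, a, l)
  "tordorlinso" → prefix "tordor" already present; 5 new (l, i, n, s, o)
  "tordorsar" → prefix "tordor" already present; 3 new (s, a, r)
  "run" → 3 new (r, u, n)
  "tordorgalven" → prefix "tordorgal" already present; 3 new (v, e, n)
  "nemorven" → 8 new (n, e, m, o, r, v, e, n)
  "mine" → 4 new (m, i, n, e)
  "morlu" → prefix "m" already present; 4 new (o, r, l, u)
  "mi" → prefix "mi" already present; 0 new (none)
  "tordorta" → prefix "tordor" already present; 2 new (t, a)
  "tor" → prefix "tor" already present; 0 new (none)
  "tordornero" → prefix "tordor" already present; 4 new (n, e, r, o)
Total nodes = 9 + 5 + 3 + 3 + 3 + 8 + 4 + 4 + 0 + 2 + 0 + 4 = 45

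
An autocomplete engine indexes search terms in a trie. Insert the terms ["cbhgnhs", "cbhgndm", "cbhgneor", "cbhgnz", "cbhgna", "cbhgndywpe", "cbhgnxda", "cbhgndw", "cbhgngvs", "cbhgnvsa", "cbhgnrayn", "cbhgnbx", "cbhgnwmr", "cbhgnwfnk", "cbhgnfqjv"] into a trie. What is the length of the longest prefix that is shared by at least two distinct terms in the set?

The deepest shared node is where two words last agree before diverging.
"cbhgndm" and "cbhgndw" agree on "cbhgnd" (6 characters) before diverging; nothing deeper is shared.
Longest shared-prefix length: 6

6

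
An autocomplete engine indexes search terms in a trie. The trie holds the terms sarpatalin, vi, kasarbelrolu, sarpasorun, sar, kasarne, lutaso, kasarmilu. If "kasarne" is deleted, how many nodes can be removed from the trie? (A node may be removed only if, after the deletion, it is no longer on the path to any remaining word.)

2

A node on "kasarne"'s path can go only if nothing else ends at it or branches off below it.
The suffix "ne" (2 nodes) is used only by "kasarne"; the node for "kasar" still has the child "b", so pruning stops there.
Nodes removed: 2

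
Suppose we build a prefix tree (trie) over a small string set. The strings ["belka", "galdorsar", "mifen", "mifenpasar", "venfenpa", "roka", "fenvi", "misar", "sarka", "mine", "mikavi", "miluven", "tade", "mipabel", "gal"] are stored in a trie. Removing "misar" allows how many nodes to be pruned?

3

A node on "misar"'s path can go only if nothing else ends at it or branches off below it.
The suffix "sar" (3 nodes) is used only by "misar"; the node for "mi" still has the child "f", so pruning stops there.
Nodes removed: 3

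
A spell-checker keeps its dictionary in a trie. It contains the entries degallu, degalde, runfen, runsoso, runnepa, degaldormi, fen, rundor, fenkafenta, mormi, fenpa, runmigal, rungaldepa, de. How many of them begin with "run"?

Traverse to the node for "run", then collect every word in that subtree.
Words under "run": rundor, runfen, rungaldepa, runmigal, runnepa, runsoso
Count: 6

6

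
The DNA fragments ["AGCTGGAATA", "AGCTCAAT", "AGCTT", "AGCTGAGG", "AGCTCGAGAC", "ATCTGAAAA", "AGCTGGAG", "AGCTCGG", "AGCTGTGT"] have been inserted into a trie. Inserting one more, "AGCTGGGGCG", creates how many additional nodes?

"AGCTGG" is already a path in the trie; the remaining "GGCG" must be added.
New nodes needed: |"AGCTGGGGCG"| − 6 = 10 − 6 = 4.

4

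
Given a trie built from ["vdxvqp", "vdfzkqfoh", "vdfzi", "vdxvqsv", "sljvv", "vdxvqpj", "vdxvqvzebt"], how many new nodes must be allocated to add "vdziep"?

The longest prefix of "vdziep" already in the trie is "vd" (length 2).
Each of the 4 remaining characters creates one node.

4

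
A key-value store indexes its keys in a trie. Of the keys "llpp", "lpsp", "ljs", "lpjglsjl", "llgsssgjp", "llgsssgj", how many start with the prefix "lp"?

Filter for entries beginning with "lp":
Matches: "lpjglsjl", "lpsp"
Count: 2

2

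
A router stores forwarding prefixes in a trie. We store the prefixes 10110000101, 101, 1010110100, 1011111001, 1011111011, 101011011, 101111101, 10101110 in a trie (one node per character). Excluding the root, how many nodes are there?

29

Count nodes per top-level branch (shared prefixes stored once):
  '1'-branch (101, 1010110100, 101011011, 10101110, 10110000101, 1011111001, 101111101, 1011111011): 29 nodes
Sum: 29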